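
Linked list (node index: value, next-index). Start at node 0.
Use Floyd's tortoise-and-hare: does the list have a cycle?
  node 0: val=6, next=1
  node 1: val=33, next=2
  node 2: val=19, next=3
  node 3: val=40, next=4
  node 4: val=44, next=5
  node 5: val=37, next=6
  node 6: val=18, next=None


Floyd's tortoise (slow, +1) and hare (fast, +2):
  init: slow=0, fast=0
  step 1: slow=1, fast=2
  step 2: slow=2, fast=4
  step 3: slow=3, fast=6
  step 4: fast -> None, no cycle

Cycle: no


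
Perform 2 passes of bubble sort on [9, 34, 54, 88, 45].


Initial: [9, 34, 54, 88, 45]
Pass 1: [9, 34, 54, 45, 88] (1 swaps)
Pass 2: [9, 34, 45, 54, 88] (1 swaps)

After 2 passes: [9, 34, 45, 54, 88]


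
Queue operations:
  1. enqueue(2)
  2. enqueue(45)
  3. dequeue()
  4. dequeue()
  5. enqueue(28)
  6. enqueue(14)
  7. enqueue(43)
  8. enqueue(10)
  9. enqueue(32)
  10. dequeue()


enqueue(2) -> [2]
enqueue(45) -> [2, 45]
dequeue()->2, [45]
dequeue()->45, []
enqueue(28) -> [28]
enqueue(14) -> [28, 14]
enqueue(43) -> [28, 14, 43]
enqueue(10) -> [28, 14, 43, 10]
enqueue(32) -> [28, 14, 43, 10, 32]
dequeue()->28, [14, 43, 10, 32]

Final queue: [14, 43, 10, 32]


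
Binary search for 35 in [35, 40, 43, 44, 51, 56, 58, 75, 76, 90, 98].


Step 1: lo=0, hi=10, mid=5, val=56
Step 2: lo=0, hi=4, mid=2, val=43
Step 3: lo=0, hi=1, mid=0, val=35

Found at index 0


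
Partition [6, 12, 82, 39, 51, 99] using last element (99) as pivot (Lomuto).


Pivot: 99
  6 <= 99: advance i (no swap)
  12 <= 99: advance i (no swap)
  82 <= 99: advance i (no swap)
  39 <= 99: advance i (no swap)
  51 <= 99: advance i (no swap)
Place pivot at 5: [6, 12, 82, 39, 51, 99]

Partitioned: [6, 12, 82, 39, 51, 99]


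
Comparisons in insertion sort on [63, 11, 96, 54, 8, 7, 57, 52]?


Algorithm: insertion sort
Input: [63, 11, 96, 54, 8, 7, 57, 52]
Sorted: [7, 8, 11, 52, 54, 57, 63, 96]

22


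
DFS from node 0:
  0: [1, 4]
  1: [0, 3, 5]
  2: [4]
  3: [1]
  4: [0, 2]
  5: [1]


Visit 0, push [4, 1]
Visit 1, push [5, 3]
Visit 3, push []
Visit 5, push []
Visit 4, push [2]
Visit 2, push []

DFS order: [0, 1, 3, 5, 4, 2]


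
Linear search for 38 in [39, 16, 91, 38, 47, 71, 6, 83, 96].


i=0: 39!=38
i=1: 16!=38
i=2: 91!=38
i=3: 38==38 found!

Found at 3, 4 comps


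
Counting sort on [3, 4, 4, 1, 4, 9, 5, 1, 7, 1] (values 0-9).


Input: [3, 4, 4, 1, 4, 9, 5, 1, 7, 1]
Counts: [0, 3, 0, 1, 3, 1, 0, 1, 0, 1]

Sorted: [1, 1, 1, 3, 4, 4, 4, 5, 7, 9]


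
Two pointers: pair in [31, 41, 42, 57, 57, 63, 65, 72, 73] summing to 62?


lo=0(31)+hi=8(73)=104
lo=0(31)+hi=7(72)=103
lo=0(31)+hi=6(65)=96
lo=0(31)+hi=5(63)=94
lo=0(31)+hi=4(57)=88
lo=0(31)+hi=3(57)=88
lo=0(31)+hi=2(42)=73
lo=0(31)+hi=1(41)=72

No pair found


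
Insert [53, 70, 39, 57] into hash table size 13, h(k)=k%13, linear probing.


Insert 53: h=1 -> slot 1
Insert 70: h=5 -> slot 5
Insert 39: h=0 -> slot 0
Insert 57: h=5, 1 probes -> slot 6

Table: [39, 53, None, None, None, 70, 57, None, None, None, None, None, None]


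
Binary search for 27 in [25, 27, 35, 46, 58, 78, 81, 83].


Step 1: lo=0, hi=7, mid=3, val=46
Step 2: lo=0, hi=2, mid=1, val=27

Found at index 1


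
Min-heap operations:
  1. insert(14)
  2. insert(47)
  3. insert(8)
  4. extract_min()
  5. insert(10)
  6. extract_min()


insert(14) -> [14]
insert(47) -> [14, 47]
insert(8) -> [8, 47, 14]
extract_min()->8, [14, 47]
insert(10) -> [10, 47, 14]
extract_min()->10, [14, 47]

Final heap: [14, 47]


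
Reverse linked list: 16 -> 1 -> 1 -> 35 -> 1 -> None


Step 1: curr=16, set curr.next=prev(None) | reversed so far: 16
Step 2: curr=1, set curr.next=prev(16) | reversed so far: 1 -> 16
Step 3: curr=1, set curr.next=prev(1) | reversed so far: 1 -> 1 -> 16
Step 4: curr=35, set curr.next=prev(1) | reversed so far: 35 -> 1 -> 1 -> 16
Step 5: curr=1, set curr.next=prev(35) | reversed so far: 1 -> 35 -> 1 -> 1 -> 16

1 -> 35 -> 1 -> 1 -> 16 -> None


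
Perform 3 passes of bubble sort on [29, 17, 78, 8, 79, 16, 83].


Initial: [29, 17, 78, 8, 79, 16, 83]
Pass 1: [17, 29, 8, 78, 16, 79, 83] (3 swaps)
Pass 2: [17, 8, 29, 16, 78, 79, 83] (2 swaps)
Pass 3: [8, 17, 16, 29, 78, 79, 83] (2 swaps)

After 3 passes: [8, 17, 16, 29, 78, 79, 83]


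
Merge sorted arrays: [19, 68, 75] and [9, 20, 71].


Take 9 from B
Take 19 from A
Take 20 from B
Take 68 from A
Take 71 from B

Merged: [9, 19, 20, 68, 71, 75]


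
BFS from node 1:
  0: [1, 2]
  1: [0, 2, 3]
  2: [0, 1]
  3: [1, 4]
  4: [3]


Visit 1, enqueue [0, 2, 3]
Visit 0, enqueue []
Visit 2, enqueue []
Visit 3, enqueue [4]
Visit 4, enqueue []

BFS order: [1, 0, 2, 3, 4]


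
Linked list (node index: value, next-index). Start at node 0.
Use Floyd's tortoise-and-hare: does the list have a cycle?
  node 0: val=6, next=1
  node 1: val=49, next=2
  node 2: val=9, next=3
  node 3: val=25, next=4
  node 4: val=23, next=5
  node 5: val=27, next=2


Floyd's tortoise (slow, +1) and hare (fast, +2):
  init: slow=0, fast=0
  step 1: slow=1, fast=2
  step 2: slow=2, fast=4
  step 3: slow=3, fast=2
  step 4: slow=4, fast=4
  slow == fast at node 4: cycle detected

Cycle: yes


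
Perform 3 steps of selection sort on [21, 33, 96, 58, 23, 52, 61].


Initial: [21, 33, 96, 58, 23, 52, 61]
Step 1: min=21 at 0
  Swap: [21, 33, 96, 58, 23, 52, 61]
Step 2: min=23 at 4
  Swap: [21, 23, 96, 58, 33, 52, 61]
Step 3: min=33 at 4
  Swap: [21, 23, 33, 58, 96, 52, 61]

After 3 steps: [21, 23, 33, 58, 96, 52, 61]


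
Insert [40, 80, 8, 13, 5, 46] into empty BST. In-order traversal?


Insert 40: root
Insert 80: R from 40
Insert 8: L from 40
Insert 13: L from 40 -> R from 8
Insert 5: L from 40 -> L from 8
Insert 46: R from 40 -> L from 80

In-order: [5, 8, 13, 40, 46, 80]


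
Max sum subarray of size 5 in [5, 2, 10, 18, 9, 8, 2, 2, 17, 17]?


[0:5]: 44
[1:6]: 47
[2:7]: 47
[3:8]: 39
[4:9]: 38
[5:10]: 46

Max: 47 at [1:6]


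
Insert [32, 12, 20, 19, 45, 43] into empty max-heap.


Insert 32: [32]
Insert 12: [32, 12]
Insert 20: [32, 12, 20]
Insert 19: [32, 19, 20, 12]
Insert 45: [45, 32, 20, 12, 19]
Insert 43: [45, 32, 43, 12, 19, 20]

Final heap: [45, 32, 43, 12, 19, 20]


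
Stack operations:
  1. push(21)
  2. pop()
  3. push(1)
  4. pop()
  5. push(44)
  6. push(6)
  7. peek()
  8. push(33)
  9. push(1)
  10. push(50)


push(21) -> [21]
pop()->21, []
push(1) -> [1]
pop()->1, []
push(44) -> [44]
push(6) -> [44, 6]
peek()->6
push(33) -> [44, 6, 33]
push(1) -> [44, 6, 33, 1]
push(50) -> [44, 6, 33, 1, 50]

Final stack: [44, 6, 33, 1, 50]


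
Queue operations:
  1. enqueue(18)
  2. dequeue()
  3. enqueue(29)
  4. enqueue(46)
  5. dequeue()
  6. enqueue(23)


enqueue(18) -> [18]
dequeue()->18, []
enqueue(29) -> [29]
enqueue(46) -> [29, 46]
dequeue()->29, [46]
enqueue(23) -> [46, 23]

Final queue: [46, 23]


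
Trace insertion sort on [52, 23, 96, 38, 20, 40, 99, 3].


Initial: [52, 23, 96, 38, 20, 40, 99, 3]
Insert 23: [23, 52, 96, 38, 20, 40, 99, 3]
Insert 96: [23, 52, 96, 38, 20, 40, 99, 3]
Insert 38: [23, 38, 52, 96, 20, 40, 99, 3]
Insert 20: [20, 23, 38, 52, 96, 40, 99, 3]
Insert 40: [20, 23, 38, 40, 52, 96, 99, 3]
Insert 99: [20, 23, 38, 40, 52, 96, 99, 3]
Insert 3: [3, 20, 23, 38, 40, 52, 96, 99]

Sorted: [3, 20, 23, 38, 40, 52, 96, 99]


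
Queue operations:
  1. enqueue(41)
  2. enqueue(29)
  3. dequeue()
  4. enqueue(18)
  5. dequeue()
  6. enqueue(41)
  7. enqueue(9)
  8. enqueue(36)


enqueue(41) -> [41]
enqueue(29) -> [41, 29]
dequeue()->41, [29]
enqueue(18) -> [29, 18]
dequeue()->29, [18]
enqueue(41) -> [18, 41]
enqueue(9) -> [18, 41, 9]
enqueue(36) -> [18, 41, 9, 36]

Final queue: [18, 41, 9, 36]


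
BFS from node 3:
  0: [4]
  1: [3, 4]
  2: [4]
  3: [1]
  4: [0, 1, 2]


Visit 3, enqueue [1]
Visit 1, enqueue [4]
Visit 4, enqueue [0, 2]
Visit 0, enqueue []
Visit 2, enqueue []

BFS order: [3, 1, 4, 0, 2]


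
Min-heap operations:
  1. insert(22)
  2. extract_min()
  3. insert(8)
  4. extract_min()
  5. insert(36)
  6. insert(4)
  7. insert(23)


insert(22) -> [22]
extract_min()->22, []
insert(8) -> [8]
extract_min()->8, []
insert(36) -> [36]
insert(4) -> [4, 36]
insert(23) -> [4, 36, 23]

Final heap: [4, 36, 23]


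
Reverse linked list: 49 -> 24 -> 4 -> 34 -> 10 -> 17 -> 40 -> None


Step 1: curr=49, set curr.next=prev(None) | reversed so far: 49
Step 2: curr=24, set curr.next=prev(49) | reversed so far: 24 -> 49
Step 3: curr=4, set curr.next=prev(24) | reversed so far: 4 -> 24 -> 49
Step 4: curr=34, set curr.next=prev(4) | reversed so far: 34 -> 4 -> 24 -> 49
Step 5: curr=10, set curr.next=prev(34) | reversed so far: 10 -> 34 -> 4 -> 24 -> 49
Step 6: curr=17, set curr.next=prev(10) | reversed so far: 17 -> 10 -> 34 -> 4 -> 24 -> 49
Step 7: curr=40, set curr.next=prev(17) | reversed so far: 40 -> 17 -> 10 -> 34 -> 4 -> 24 -> 49

40 -> 17 -> 10 -> 34 -> 4 -> 24 -> 49 -> None


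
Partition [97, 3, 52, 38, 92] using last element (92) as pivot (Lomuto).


Pivot: 92
  3 <= 92: swap -> [3, 97, 52, 38, 92]
  52 <= 92: swap -> [3, 52, 97, 38, 92]
  38 <= 92: swap -> [3, 52, 38, 97, 92]
Place pivot at 3: [3, 52, 38, 92, 97]

Partitioned: [3, 52, 38, 92, 97]


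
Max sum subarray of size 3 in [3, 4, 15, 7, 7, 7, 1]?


[0:3]: 22
[1:4]: 26
[2:5]: 29
[3:6]: 21
[4:7]: 15

Max: 29 at [2:5]


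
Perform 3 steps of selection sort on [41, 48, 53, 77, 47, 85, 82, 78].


Initial: [41, 48, 53, 77, 47, 85, 82, 78]
Step 1: min=41 at 0
  Swap: [41, 48, 53, 77, 47, 85, 82, 78]
Step 2: min=47 at 4
  Swap: [41, 47, 53, 77, 48, 85, 82, 78]
Step 3: min=48 at 4
  Swap: [41, 47, 48, 77, 53, 85, 82, 78]

After 3 steps: [41, 47, 48, 77, 53, 85, 82, 78]


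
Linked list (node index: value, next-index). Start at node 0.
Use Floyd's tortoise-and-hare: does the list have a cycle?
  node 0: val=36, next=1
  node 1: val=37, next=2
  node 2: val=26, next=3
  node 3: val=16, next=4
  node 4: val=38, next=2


Floyd's tortoise (slow, +1) and hare (fast, +2):
  init: slow=0, fast=0
  step 1: slow=1, fast=2
  step 2: slow=2, fast=4
  step 3: slow=3, fast=3
  slow == fast at node 3: cycle detected

Cycle: yes


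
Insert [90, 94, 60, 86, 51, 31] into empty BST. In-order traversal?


Insert 90: root
Insert 94: R from 90
Insert 60: L from 90
Insert 86: L from 90 -> R from 60
Insert 51: L from 90 -> L from 60
Insert 31: L from 90 -> L from 60 -> L from 51

In-order: [31, 51, 60, 86, 90, 94]


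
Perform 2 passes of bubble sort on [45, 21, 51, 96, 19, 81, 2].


Initial: [45, 21, 51, 96, 19, 81, 2]
Pass 1: [21, 45, 51, 19, 81, 2, 96] (4 swaps)
Pass 2: [21, 45, 19, 51, 2, 81, 96] (2 swaps)

After 2 passes: [21, 45, 19, 51, 2, 81, 96]


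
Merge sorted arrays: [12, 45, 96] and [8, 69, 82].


Take 8 from B
Take 12 from A
Take 45 from A
Take 69 from B
Take 82 from B

Merged: [8, 12, 45, 69, 82, 96]


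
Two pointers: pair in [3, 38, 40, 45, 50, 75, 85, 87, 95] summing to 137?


lo=0(3)+hi=8(95)=98
lo=1(38)+hi=8(95)=133
lo=2(40)+hi=8(95)=135
lo=3(45)+hi=8(95)=140
lo=3(45)+hi=7(87)=132
lo=4(50)+hi=7(87)=137

Yes: 50+87=137


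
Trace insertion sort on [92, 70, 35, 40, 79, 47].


Initial: [92, 70, 35, 40, 79, 47]
Insert 70: [70, 92, 35, 40, 79, 47]
Insert 35: [35, 70, 92, 40, 79, 47]
Insert 40: [35, 40, 70, 92, 79, 47]
Insert 79: [35, 40, 70, 79, 92, 47]
Insert 47: [35, 40, 47, 70, 79, 92]

Sorted: [35, 40, 47, 70, 79, 92]


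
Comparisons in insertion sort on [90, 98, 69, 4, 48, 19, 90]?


Algorithm: insertion sort
Input: [90, 98, 69, 4, 48, 19, 90]
Sorted: [4, 19, 48, 69, 90, 90, 98]

17


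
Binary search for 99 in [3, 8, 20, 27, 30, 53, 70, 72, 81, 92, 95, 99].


Step 1: lo=0, hi=11, mid=5, val=53
Step 2: lo=6, hi=11, mid=8, val=81
Step 3: lo=9, hi=11, mid=10, val=95
Step 4: lo=11, hi=11, mid=11, val=99

Found at index 11


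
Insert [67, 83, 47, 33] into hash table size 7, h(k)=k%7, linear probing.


Insert 67: h=4 -> slot 4
Insert 83: h=6 -> slot 6
Insert 47: h=5 -> slot 5
Insert 33: h=5, 2 probes -> slot 0

Table: [33, None, None, None, 67, 47, 83]


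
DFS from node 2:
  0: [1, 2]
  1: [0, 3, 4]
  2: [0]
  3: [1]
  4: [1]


Visit 2, push [0]
Visit 0, push [1]
Visit 1, push [4, 3]
Visit 3, push []
Visit 4, push []

DFS order: [2, 0, 1, 3, 4]


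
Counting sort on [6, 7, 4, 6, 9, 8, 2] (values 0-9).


Input: [6, 7, 4, 6, 9, 8, 2]
Counts: [0, 0, 1, 0, 1, 0, 2, 1, 1, 1]

Sorted: [2, 4, 6, 6, 7, 8, 9]


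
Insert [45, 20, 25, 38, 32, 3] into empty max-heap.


Insert 45: [45]
Insert 20: [45, 20]
Insert 25: [45, 20, 25]
Insert 38: [45, 38, 25, 20]
Insert 32: [45, 38, 25, 20, 32]
Insert 3: [45, 38, 25, 20, 32, 3]

Final heap: [45, 38, 25, 20, 32, 3]


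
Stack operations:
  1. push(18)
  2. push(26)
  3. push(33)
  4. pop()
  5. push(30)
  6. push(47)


push(18) -> [18]
push(26) -> [18, 26]
push(33) -> [18, 26, 33]
pop()->33, [18, 26]
push(30) -> [18, 26, 30]
push(47) -> [18, 26, 30, 47]

Final stack: [18, 26, 30, 47]


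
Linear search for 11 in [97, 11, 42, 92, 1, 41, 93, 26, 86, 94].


i=0: 97!=11
i=1: 11==11 found!

Found at 1, 2 comps


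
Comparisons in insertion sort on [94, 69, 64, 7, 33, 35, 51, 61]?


Algorithm: insertion sort
Input: [94, 69, 64, 7, 33, 35, 51, 61]
Sorted: [7, 33, 35, 51, 61, 64, 69, 94]

22


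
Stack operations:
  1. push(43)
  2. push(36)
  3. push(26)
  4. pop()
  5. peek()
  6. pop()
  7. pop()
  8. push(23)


push(43) -> [43]
push(36) -> [43, 36]
push(26) -> [43, 36, 26]
pop()->26, [43, 36]
peek()->36
pop()->36, [43]
pop()->43, []
push(23) -> [23]

Final stack: [23]


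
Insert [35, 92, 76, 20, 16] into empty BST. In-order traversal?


Insert 35: root
Insert 92: R from 35
Insert 76: R from 35 -> L from 92
Insert 20: L from 35
Insert 16: L from 35 -> L from 20

In-order: [16, 20, 35, 76, 92]


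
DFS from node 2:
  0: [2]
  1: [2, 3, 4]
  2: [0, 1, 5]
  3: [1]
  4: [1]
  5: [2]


Visit 2, push [5, 1, 0]
Visit 0, push []
Visit 1, push [4, 3]
Visit 3, push []
Visit 4, push []
Visit 5, push []

DFS order: [2, 0, 1, 3, 4, 5]


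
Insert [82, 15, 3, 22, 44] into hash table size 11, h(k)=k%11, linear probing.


Insert 82: h=5 -> slot 5
Insert 15: h=4 -> slot 4
Insert 3: h=3 -> slot 3
Insert 22: h=0 -> slot 0
Insert 44: h=0, 1 probes -> slot 1

Table: [22, 44, None, 3, 15, 82, None, None, None, None, None]


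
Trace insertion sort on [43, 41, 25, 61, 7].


Initial: [43, 41, 25, 61, 7]
Insert 41: [41, 43, 25, 61, 7]
Insert 25: [25, 41, 43, 61, 7]
Insert 61: [25, 41, 43, 61, 7]
Insert 7: [7, 25, 41, 43, 61]

Sorted: [7, 25, 41, 43, 61]


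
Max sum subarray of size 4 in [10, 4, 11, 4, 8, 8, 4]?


[0:4]: 29
[1:5]: 27
[2:6]: 31
[3:7]: 24

Max: 31 at [2:6]


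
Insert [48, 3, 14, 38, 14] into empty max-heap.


Insert 48: [48]
Insert 3: [48, 3]
Insert 14: [48, 3, 14]
Insert 38: [48, 38, 14, 3]
Insert 14: [48, 38, 14, 3, 14]

Final heap: [48, 38, 14, 3, 14]


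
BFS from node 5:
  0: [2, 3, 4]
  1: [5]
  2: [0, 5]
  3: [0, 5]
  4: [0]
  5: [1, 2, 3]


Visit 5, enqueue [1, 2, 3]
Visit 1, enqueue []
Visit 2, enqueue [0]
Visit 3, enqueue []
Visit 0, enqueue [4]
Visit 4, enqueue []

BFS order: [5, 1, 2, 3, 0, 4]


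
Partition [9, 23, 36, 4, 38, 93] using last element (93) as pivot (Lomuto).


Pivot: 93
  9 <= 93: advance i (no swap)
  23 <= 93: advance i (no swap)
  36 <= 93: advance i (no swap)
  4 <= 93: advance i (no swap)
  38 <= 93: advance i (no swap)
Place pivot at 5: [9, 23, 36, 4, 38, 93]

Partitioned: [9, 23, 36, 4, 38, 93]


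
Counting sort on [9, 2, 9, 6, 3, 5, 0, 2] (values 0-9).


Input: [9, 2, 9, 6, 3, 5, 0, 2]
Counts: [1, 0, 2, 1, 0, 1, 1, 0, 0, 2]

Sorted: [0, 2, 2, 3, 5, 6, 9, 9]


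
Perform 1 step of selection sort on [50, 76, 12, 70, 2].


Initial: [50, 76, 12, 70, 2]
Step 1: min=2 at 4
  Swap: [2, 76, 12, 70, 50]

After 1 step: [2, 76, 12, 70, 50]


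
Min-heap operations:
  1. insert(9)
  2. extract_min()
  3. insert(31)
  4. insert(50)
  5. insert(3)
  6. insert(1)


insert(9) -> [9]
extract_min()->9, []
insert(31) -> [31]
insert(50) -> [31, 50]
insert(3) -> [3, 50, 31]
insert(1) -> [1, 3, 31, 50]

Final heap: [1, 3, 31, 50]


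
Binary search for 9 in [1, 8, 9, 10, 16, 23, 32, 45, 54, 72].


Step 1: lo=0, hi=9, mid=4, val=16
Step 2: lo=0, hi=3, mid=1, val=8
Step 3: lo=2, hi=3, mid=2, val=9

Found at index 2


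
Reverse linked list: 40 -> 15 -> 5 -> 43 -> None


Step 1: curr=40, set curr.next=prev(None) | reversed so far: 40
Step 2: curr=15, set curr.next=prev(40) | reversed so far: 15 -> 40
Step 3: curr=5, set curr.next=prev(15) | reversed so far: 5 -> 15 -> 40
Step 4: curr=43, set curr.next=prev(5) | reversed so far: 43 -> 5 -> 15 -> 40

43 -> 5 -> 15 -> 40 -> None


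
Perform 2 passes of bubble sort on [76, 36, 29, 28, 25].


Initial: [76, 36, 29, 28, 25]
Pass 1: [36, 29, 28, 25, 76] (4 swaps)
Pass 2: [29, 28, 25, 36, 76] (3 swaps)

After 2 passes: [29, 28, 25, 36, 76]


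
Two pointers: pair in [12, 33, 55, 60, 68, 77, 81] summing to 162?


lo=0(12)+hi=6(81)=93
lo=1(33)+hi=6(81)=114
lo=2(55)+hi=6(81)=136
lo=3(60)+hi=6(81)=141
lo=4(68)+hi=6(81)=149
lo=5(77)+hi=6(81)=158

No pair found


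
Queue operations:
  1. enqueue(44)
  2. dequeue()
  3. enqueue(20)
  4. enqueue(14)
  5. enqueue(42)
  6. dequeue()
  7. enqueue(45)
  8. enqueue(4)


enqueue(44) -> [44]
dequeue()->44, []
enqueue(20) -> [20]
enqueue(14) -> [20, 14]
enqueue(42) -> [20, 14, 42]
dequeue()->20, [14, 42]
enqueue(45) -> [14, 42, 45]
enqueue(4) -> [14, 42, 45, 4]

Final queue: [14, 42, 45, 4]


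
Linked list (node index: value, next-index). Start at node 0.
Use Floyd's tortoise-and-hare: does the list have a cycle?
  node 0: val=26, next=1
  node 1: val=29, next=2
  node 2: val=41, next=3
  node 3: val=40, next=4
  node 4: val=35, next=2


Floyd's tortoise (slow, +1) and hare (fast, +2):
  init: slow=0, fast=0
  step 1: slow=1, fast=2
  step 2: slow=2, fast=4
  step 3: slow=3, fast=3
  slow == fast at node 3: cycle detected

Cycle: yes


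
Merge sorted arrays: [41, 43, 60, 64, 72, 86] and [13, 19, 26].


Take 13 from B
Take 19 from B
Take 26 from B

Merged: [13, 19, 26, 41, 43, 60, 64, 72, 86]


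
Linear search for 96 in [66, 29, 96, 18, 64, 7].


i=0: 66!=96
i=1: 29!=96
i=2: 96==96 found!

Found at 2, 3 comps


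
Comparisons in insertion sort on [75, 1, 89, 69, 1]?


Algorithm: insertion sort
Input: [75, 1, 89, 69, 1]
Sorted: [1, 1, 69, 75, 89]

9


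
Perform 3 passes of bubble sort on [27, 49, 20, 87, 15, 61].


Initial: [27, 49, 20, 87, 15, 61]
Pass 1: [27, 20, 49, 15, 61, 87] (3 swaps)
Pass 2: [20, 27, 15, 49, 61, 87] (2 swaps)
Pass 3: [20, 15, 27, 49, 61, 87] (1 swaps)

After 3 passes: [20, 15, 27, 49, 61, 87]


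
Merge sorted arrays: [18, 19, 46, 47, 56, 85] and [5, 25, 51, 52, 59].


Take 5 from B
Take 18 from A
Take 19 from A
Take 25 from B
Take 46 from A
Take 47 from A
Take 51 from B
Take 52 from B
Take 56 from A
Take 59 from B

Merged: [5, 18, 19, 25, 46, 47, 51, 52, 56, 59, 85]


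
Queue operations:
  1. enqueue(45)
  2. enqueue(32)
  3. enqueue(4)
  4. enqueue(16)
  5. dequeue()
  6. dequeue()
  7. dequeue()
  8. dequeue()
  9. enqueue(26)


enqueue(45) -> [45]
enqueue(32) -> [45, 32]
enqueue(4) -> [45, 32, 4]
enqueue(16) -> [45, 32, 4, 16]
dequeue()->45, [32, 4, 16]
dequeue()->32, [4, 16]
dequeue()->4, [16]
dequeue()->16, []
enqueue(26) -> [26]

Final queue: [26]


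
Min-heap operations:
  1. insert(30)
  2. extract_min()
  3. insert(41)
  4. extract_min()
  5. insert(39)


insert(30) -> [30]
extract_min()->30, []
insert(41) -> [41]
extract_min()->41, []
insert(39) -> [39]

Final heap: [39]


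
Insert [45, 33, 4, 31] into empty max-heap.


Insert 45: [45]
Insert 33: [45, 33]
Insert 4: [45, 33, 4]
Insert 31: [45, 33, 4, 31]

Final heap: [45, 33, 4, 31]


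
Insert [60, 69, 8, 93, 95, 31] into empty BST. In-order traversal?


Insert 60: root
Insert 69: R from 60
Insert 8: L from 60
Insert 93: R from 60 -> R from 69
Insert 95: R from 60 -> R from 69 -> R from 93
Insert 31: L from 60 -> R from 8

In-order: [8, 31, 60, 69, 93, 95]


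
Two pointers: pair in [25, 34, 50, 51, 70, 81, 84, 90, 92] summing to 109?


lo=0(25)+hi=8(92)=117
lo=0(25)+hi=7(90)=115
lo=0(25)+hi=6(84)=109

Yes: 25+84=109


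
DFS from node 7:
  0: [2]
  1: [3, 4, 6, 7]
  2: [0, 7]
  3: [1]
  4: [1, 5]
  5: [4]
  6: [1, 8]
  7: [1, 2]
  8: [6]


Visit 7, push [2, 1]
Visit 1, push [6, 4, 3]
Visit 3, push []
Visit 4, push [5]
Visit 5, push []
Visit 6, push [8]
Visit 8, push []
Visit 2, push [0]
Visit 0, push []

DFS order: [7, 1, 3, 4, 5, 6, 8, 2, 0]


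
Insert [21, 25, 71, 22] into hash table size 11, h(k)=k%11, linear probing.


Insert 21: h=10 -> slot 10
Insert 25: h=3 -> slot 3
Insert 71: h=5 -> slot 5
Insert 22: h=0 -> slot 0

Table: [22, None, None, 25, None, 71, None, None, None, None, 21]


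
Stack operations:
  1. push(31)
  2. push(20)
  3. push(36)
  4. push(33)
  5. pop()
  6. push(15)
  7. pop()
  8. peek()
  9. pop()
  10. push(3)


push(31) -> [31]
push(20) -> [31, 20]
push(36) -> [31, 20, 36]
push(33) -> [31, 20, 36, 33]
pop()->33, [31, 20, 36]
push(15) -> [31, 20, 36, 15]
pop()->15, [31, 20, 36]
peek()->36
pop()->36, [31, 20]
push(3) -> [31, 20, 3]

Final stack: [31, 20, 3]


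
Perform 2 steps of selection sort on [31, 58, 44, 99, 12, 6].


Initial: [31, 58, 44, 99, 12, 6]
Step 1: min=6 at 5
  Swap: [6, 58, 44, 99, 12, 31]
Step 2: min=12 at 4
  Swap: [6, 12, 44, 99, 58, 31]

After 2 steps: [6, 12, 44, 99, 58, 31]


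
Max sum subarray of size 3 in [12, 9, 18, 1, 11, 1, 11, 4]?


[0:3]: 39
[1:4]: 28
[2:5]: 30
[3:6]: 13
[4:7]: 23
[5:8]: 16

Max: 39 at [0:3]


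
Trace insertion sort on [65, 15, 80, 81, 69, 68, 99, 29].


Initial: [65, 15, 80, 81, 69, 68, 99, 29]
Insert 15: [15, 65, 80, 81, 69, 68, 99, 29]
Insert 80: [15, 65, 80, 81, 69, 68, 99, 29]
Insert 81: [15, 65, 80, 81, 69, 68, 99, 29]
Insert 69: [15, 65, 69, 80, 81, 68, 99, 29]
Insert 68: [15, 65, 68, 69, 80, 81, 99, 29]
Insert 99: [15, 65, 68, 69, 80, 81, 99, 29]
Insert 29: [15, 29, 65, 68, 69, 80, 81, 99]

Sorted: [15, 29, 65, 68, 69, 80, 81, 99]


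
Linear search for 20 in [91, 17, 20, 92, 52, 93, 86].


i=0: 91!=20
i=1: 17!=20
i=2: 20==20 found!

Found at 2, 3 comps


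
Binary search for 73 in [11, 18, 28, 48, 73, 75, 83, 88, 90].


Step 1: lo=0, hi=8, mid=4, val=73

Found at index 4


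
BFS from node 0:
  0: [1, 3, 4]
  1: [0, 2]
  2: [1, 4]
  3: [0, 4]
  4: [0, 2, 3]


Visit 0, enqueue [1, 3, 4]
Visit 1, enqueue [2]
Visit 3, enqueue []
Visit 4, enqueue []
Visit 2, enqueue []

BFS order: [0, 1, 3, 4, 2]


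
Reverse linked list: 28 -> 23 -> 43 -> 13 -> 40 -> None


Step 1: curr=28, set curr.next=prev(None) | reversed so far: 28
Step 2: curr=23, set curr.next=prev(28) | reversed so far: 23 -> 28
Step 3: curr=43, set curr.next=prev(23) | reversed so far: 43 -> 23 -> 28
Step 4: curr=13, set curr.next=prev(43) | reversed so far: 13 -> 43 -> 23 -> 28
Step 5: curr=40, set curr.next=prev(13) | reversed so far: 40 -> 13 -> 43 -> 23 -> 28

40 -> 13 -> 43 -> 23 -> 28 -> None


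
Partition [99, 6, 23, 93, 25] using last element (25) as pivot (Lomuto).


Pivot: 25
  6 <= 25: swap -> [6, 99, 23, 93, 25]
  23 <= 25: swap -> [6, 23, 99, 93, 25]
Place pivot at 2: [6, 23, 25, 93, 99]

Partitioned: [6, 23, 25, 93, 99]


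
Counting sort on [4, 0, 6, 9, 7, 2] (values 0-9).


Input: [4, 0, 6, 9, 7, 2]
Counts: [1, 0, 1, 0, 1, 0, 1, 1, 0, 1]

Sorted: [0, 2, 4, 6, 7, 9]


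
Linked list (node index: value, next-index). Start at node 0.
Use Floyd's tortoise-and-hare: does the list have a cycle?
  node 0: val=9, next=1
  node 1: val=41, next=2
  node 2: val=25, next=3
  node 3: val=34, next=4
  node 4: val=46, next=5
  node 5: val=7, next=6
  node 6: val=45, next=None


Floyd's tortoise (slow, +1) and hare (fast, +2):
  init: slow=0, fast=0
  step 1: slow=1, fast=2
  step 2: slow=2, fast=4
  step 3: slow=3, fast=6
  step 4: fast -> None, no cycle

Cycle: no


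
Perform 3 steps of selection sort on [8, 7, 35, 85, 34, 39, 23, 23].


Initial: [8, 7, 35, 85, 34, 39, 23, 23]
Step 1: min=7 at 1
  Swap: [7, 8, 35, 85, 34, 39, 23, 23]
Step 2: min=8 at 1
  Swap: [7, 8, 35, 85, 34, 39, 23, 23]
Step 3: min=23 at 6
  Swap: [7, 8, 23, 85, 34, 39, 35, 23]

After 3 steps: [7, 8, 23, 85, 34, 39, 35, 23]


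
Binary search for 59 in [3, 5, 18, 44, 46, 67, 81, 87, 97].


Step 1: lo=0, hi=8, mid=4, val=46
Step 2: lo=5, hi=8, mid=6, val=81
Step 3: lo=5, hi=5, mid=5, val=67

Not found


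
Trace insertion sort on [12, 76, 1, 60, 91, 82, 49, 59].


Initial: [12, 76, 1, 60, 91, 82, 49, 59]
Insert 76: [12, 76, 1, 60, 91, 82, 49, 59]
Insert 1: [1, 12, 76, 60, 91, 82, 49, 59]
Insert 60: [1, 12, 60, 76, 91, 82, 49, 59]
Insert 91: [1, 12, 60, 76, 91, 82, 49, 59]
Insert 82: [1, 12, 60, 76, 82, 91, 49, 59]
Insert 49: [1, 12, 49, 60, 76, 82, 91, 59]
Insert 59: [1, 12, 49, 59, 60, 76, 82, 91]

Sorted: [1, 12, 49, 59, 60, 76, 82, 91]


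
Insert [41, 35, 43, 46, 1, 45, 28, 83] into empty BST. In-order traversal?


Insert 41: root
Insert 35: L from 41
Insert 43: R from 41
Insert 46: R from 41 -> R from 43
Insert 1: L from 41 -> L from 35
Insert 45: R from 41 -> R from 43 -> L from 46
Insert 28: L from 41 -> L from 35 -> R from 1
Insert 83: R from 41 -> R from 43 -> R from 46

In-order: [1, 28, 35, 41, 43, 45, 46, 83]


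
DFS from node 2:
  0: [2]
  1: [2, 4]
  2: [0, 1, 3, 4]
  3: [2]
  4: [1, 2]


Visit 2, push [4, 3, 1, 0]
Visit 0, push []
Visit 1, push [4]
Visit 4, push []
Visit 3, push []

DFS order: [2, 0, 1, 4, 3]


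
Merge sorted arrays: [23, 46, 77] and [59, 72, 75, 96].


Take 23 from A
Take 46 from A
Take 59 from B
Take 72 from B
Take 75 from B
Take 77 from A

Merged: [23, 46, 59, 72, 75, 77, 96]


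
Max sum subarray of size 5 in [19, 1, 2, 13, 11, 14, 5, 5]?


[0:5]: 46
[1:6]: 41
[2:7]: 45
[3:8]: 48

Max: 48 at [3:8]


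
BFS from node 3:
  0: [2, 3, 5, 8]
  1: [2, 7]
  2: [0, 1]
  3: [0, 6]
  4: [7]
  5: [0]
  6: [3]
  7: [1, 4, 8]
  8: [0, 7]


Visit 3, enqueue [0, 6]
Visit 0, enqueue [2, 5, 8]
Visit 6, enqueue []
Visit 2, enqueue [1]
Visit 5, enqueue []
Visit 8, enqueue [7]
Visit 1, enqueue []
Visit 7, enqueue [4]
Visit 4, enqueue []

BFS order: [3, 0, 6, 2, 5, 8, 1, 7, 4]


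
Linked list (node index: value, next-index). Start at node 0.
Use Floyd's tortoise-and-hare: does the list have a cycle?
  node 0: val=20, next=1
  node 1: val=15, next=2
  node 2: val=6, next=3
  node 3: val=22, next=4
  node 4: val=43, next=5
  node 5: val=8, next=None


Floyd's tortoise (slow, +1) and hare (fast, +2):
  init: slow=0, fast=0
  step 1: slow=1, fast=2
  step 2: slow=2, fast=4
  step 3: fast 4->5->None, no cycle

Cycle: no


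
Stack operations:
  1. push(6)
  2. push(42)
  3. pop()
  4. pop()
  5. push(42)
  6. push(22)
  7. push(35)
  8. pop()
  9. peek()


push(6) -> [6]
push(42) -> [6, 42]
pop()->42, [6]
pop()->6, []
push(42) -> [42]
push(22) -> [42, 22]
push(35) -> [42, 22, 35]
pop()->35, [42, 22]
peek()->22

Final stack: [42, 22]


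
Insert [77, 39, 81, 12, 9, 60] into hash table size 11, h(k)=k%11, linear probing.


Insert 77: h=0 -> slot 0
Insert 39: h=6 -> slot 6
Insert 81: h=4 -> slot 4
Insert 12: h=1 -> slot 1
Insert 9: h=9 -> slot 9
Insert 60: h=5 -> slot 5

Table: [77, 12, None, None, 81, 60, 39, None, None, 9, None]


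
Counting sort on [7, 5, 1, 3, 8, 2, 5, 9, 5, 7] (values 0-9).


Input: [7, 5, 1, 3, 8, 2, 5, 9, 5, 7]
Counts: [0, 1, 1, 1, 0, 3, 0, 2, 1, 1]

Sorted: [1, 2, 3, 5, 5, 5, 7, 7, 8, 9]


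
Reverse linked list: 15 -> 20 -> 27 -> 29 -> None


Step 1: curr=15, set curr.next=prev(None) | reversed so far: 15
Step 2: curr=20, set curr.next=prev(15) | reversed so far: 20 -> 15
Step 3: curr=27, set curr.next=prev(20) | reversed so far: 27 -> 20 -> 15
Step 4: curr=29, set curr.next=prev(27) | reversed so far: 29 -> 27 -> 20 -> 15

29 -> 27 -> 20 -> 15 -> None


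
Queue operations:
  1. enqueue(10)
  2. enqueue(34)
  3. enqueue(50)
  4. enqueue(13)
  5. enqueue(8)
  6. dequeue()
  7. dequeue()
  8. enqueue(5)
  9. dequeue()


enqueue(10) -> [10]
enqueue(34) -> [10, 34]
enqueue(50) -> [10, 34, 50]
enqueue(13) -> [10, 34, 50, 13]
enqueue(8) -> [10, 34, 50, 13, 8]
dequeue()->10, [34, 50, 13, 8]
dequeue()->34, [50, 13, 8]
enqueue(5) -> [50, 13, 8, 5]
dequeue()->50, [13, 8, 5]

Final queue: [13, 8, 5]


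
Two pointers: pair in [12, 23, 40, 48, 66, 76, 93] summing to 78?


lo=0(12)+hi=6(93)=105
lo=0(12)+hi=5(76)=88
lo=0(12)+hi=4(66)=78

Yes: 12+66=78


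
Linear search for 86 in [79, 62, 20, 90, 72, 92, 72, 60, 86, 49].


i=0: 79!=86
i=1: 62!=86
i=2: 20!=86
i=3: 90!=86
i=4: 72!=86
i=5: 92!=86
i=6: 72!=86
i=7: 60!=86
i=8: 86==86 found!

Found at 8, 9 comps


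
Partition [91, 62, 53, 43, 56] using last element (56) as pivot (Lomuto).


Pivot: 56
  53 <= 56: swap -> [53, 62, 91, 43, 56]
  43 <= 56: swap -> [53, 43, 91, 62, 56]
Place pivot at 2: [53, 43, 56, 62, 91]

Partitioned: [53, 43, 56, 62, 91]


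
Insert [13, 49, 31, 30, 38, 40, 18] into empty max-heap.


Insert 13: [13]
Insert 49: [49, 13]
Insert 31: [49, 13, 31]
Insert 30: [49, 30, 31, 13]
Insert 38: [49, 38, 31, 13, 30]
Insert 40: [49, 38, 40, 13, 30, 31]
Insert 18: [49, 38, 40, 13, 30, 31, 18]

Final heap: [49, 38, 40, 13, 30, 31, 18]


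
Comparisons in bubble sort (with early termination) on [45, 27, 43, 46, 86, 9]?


Algorithm: bubble sort (with early termination)
Input: [45, 27, 43, 46, 86, 9]
Sorted: [9, 27, 43, 45, 46, 86]

15


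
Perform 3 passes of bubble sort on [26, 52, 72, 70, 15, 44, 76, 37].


Initial: [26, 52, 72, 70, 15, 44, 76, 37]
Pass 1: [26, 52, 70, 15, 44, 72, 37, 76] (4 swaps)
Pass 2: [26, 52, 15, 44, 70, 37, 72, 76] (3 swaps)
Pass 3: [26, 15, 44, 52, 37, 70, 72, 76] (3 swaps)

After 3 passes: [26, 15, 44, 52, 37, 70, 72, 76]


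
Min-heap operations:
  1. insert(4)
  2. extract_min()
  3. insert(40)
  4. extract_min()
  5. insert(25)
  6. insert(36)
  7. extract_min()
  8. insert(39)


insert(4) -> [4]
extract_min()->4, []
insert(40) -> [40]
extract_min()->40, []
insert(25) -> [25]
insert(36) -> [25, 36]
extract_min()->25, [36]
insert(39) -> [36, 39]

Final heap: [36, 39]


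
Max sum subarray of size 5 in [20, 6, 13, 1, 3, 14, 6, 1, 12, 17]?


[0:5]: 43
[1:6]: 37
[2:7]: 37
[3:8]: 25
[4:9]: 36
[5:10]: 50

Max: 50 at [5:10]


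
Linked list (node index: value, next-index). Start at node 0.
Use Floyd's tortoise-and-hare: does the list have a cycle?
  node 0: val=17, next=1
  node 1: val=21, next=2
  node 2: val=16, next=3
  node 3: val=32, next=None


Floyd's tortoise (slow, +1) and hare (fast, +2):
  init: slow=0, fast=0
  step 1: slow=1, fast=2
  step 2: fast 2->3->None, no cycle

Cycle: no


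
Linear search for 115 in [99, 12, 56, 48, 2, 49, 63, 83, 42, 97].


i=0: 99!=115
i=1: 12!=115
i=2: 56!=115
i=3: 48!=115
i=4: 2!=115
i=5: 49!=115
i=6: 63!=115
i=7: 83!=115
i=8: 42!=115
i=9: 97!=115

Not found, 10 comps


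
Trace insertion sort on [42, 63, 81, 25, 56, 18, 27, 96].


Initial: [42, 63, 81, 25, 56, 18, 27, 96]
Insert 63: [42, 63, 81, 25, 56, 18, 27, 96]
Insert 81: [42, 63, 81, 25, 56, 18, 27, 96]
Insert 25: [25, 42, 63, 81, 56, 18, 27, 96]
Insert 56: [25, 42, 56, 63, 81, 18, 27, 96]
Insert 18: [18, 25, 42, 56, 63, 81, 27, 96]
Insert 27: [18, 25, 27, 42, 56, 63, 81, 96]
Insert 96: [18, 25, 27, 42, 56, 63, 81, 96]

Sorted: [18, 25, 27, 42, 56, 63, 81, 96]


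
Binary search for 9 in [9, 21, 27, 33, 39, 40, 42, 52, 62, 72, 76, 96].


Step 1: lo=0, hi=11, mid=5, val=40
Step 2: lo=0, hi=4, mid=2, val=27
Step 3: lo=0, hi=1, mid=0, val=9

Found at index 0


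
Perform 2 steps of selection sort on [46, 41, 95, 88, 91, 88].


Initial: [46, 41, 95, 88, 91, 88]
Step 1: min=41 at 1
  Swap: [41, 46, 95, 88, 91, 88]
Step 2: min=46 at 1
  Swap: [41, 46, 95, 88, 91, 88]

After 2 steps: [41, 46, 95, 88, 91, 88]


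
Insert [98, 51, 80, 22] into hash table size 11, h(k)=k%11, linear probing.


Insert 98: h=10 -> slot 10
Insert 51: h=7 -> slot 7
Insert 80: h=3 -> slot 3
Insert 22: h=0 -> slot 0

Table: [22, None, None, 80, None, None, None, 51, None, None, 98]


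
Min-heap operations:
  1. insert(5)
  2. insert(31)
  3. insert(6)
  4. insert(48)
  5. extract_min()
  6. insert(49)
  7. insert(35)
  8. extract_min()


insert(5) -> [5]
insert(31) -> [5, 31]
insert(6) -> [5, 31, 6]
insert(48) -> [5, 31, 6, 48]
extract_min()->5, [6, 31, 48]
insert(49) -> [6, 31, 48, 49]
insert(35) -> [6, 31, 48, 49, 35]
extract_min()->6, [31, 35, 48, 49]

Final heap: [31, 35, 48, 49]


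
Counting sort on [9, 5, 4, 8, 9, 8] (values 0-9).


Input: [9, 5, 4, 8, 9, 8]
Counts: [0, 0, 0, 0, 1, 1, 0, 0, 2, 2]

Sorted: [4, 5, 8, 8, 9, 9]


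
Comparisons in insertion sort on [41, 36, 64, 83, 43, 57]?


Algorithm: insertion sort
Input: [41, 36, 64, 83, 43, 57]
Sorted: [36, 41, 43, 57, 64, 83]

9


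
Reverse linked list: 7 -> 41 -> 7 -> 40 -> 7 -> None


Step 1: curr=7, set curr.next=prev(None) | reversed so far: 7
Step 2: curr=41, set curr.next=prev(7) | reversed so far: 41 -> 7
Step 3: curr=7, set curr.next=prev(41) | reversed so far: 7 -> 41 -> 7
Step 4: curr=40, set curr.next=prev(7) | reversed so far: 40 -> 7 -> 41 -> 7
Step 5: curr=7, set curr.next=prev(40) | reversed so far: 7 -> 40 -> 7 -> 41 -> 7

7 -> 40 -> 7 -> 41 -> 7 -> None


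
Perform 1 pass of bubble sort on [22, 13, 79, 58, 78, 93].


Initial: [22, 13, 79, 58, 78, 93]
Pass 1: [13, 22, 58, 78, 79, 93] (3 swaps)

After 1 pass: [13, 22, 58, 78, 79, 93]


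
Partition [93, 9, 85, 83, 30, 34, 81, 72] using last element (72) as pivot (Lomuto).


Pivot: 72
  9 <= 72: swap -> [9, 93, 85, 83, 30, 34, 81, 72]
  30 <= 72: swap -> [9, 30, 85, 83, 93, 34, 81, 72]
  34 <= 72: swap -> [9, 30, 34, 83, 93, 85, 81, 72]
Place pivot at 3: [9, 30, 34, 72, 93, 85, 81, 83]

Partitioned: [9, 30, 34, 72, 93, 85, 81, 83]


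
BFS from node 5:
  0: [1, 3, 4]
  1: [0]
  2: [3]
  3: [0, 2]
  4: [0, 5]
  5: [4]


Visit 5, enqueue [4]
Visit 4, enqueue [0]
Visit 0, enqueue [1, 3]
Visit 1, enqueue []
Visit 3, enqueue [2]
Visit 2, enqueue []

BFS order: [5, 4, 0, 1, 3, 2]


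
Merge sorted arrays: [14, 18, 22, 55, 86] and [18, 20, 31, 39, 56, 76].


Take 14 from A
Take 18 from A
Take 18 from B
Take 20 from B
Take 22 from A
Take 31 from B
Take 39 from B
Take 55 from A
Take 56 from B
Take 76 from B

Merged: [14, 18, 18, 20, 22, 31, 39, 55, 56, 76, 86]


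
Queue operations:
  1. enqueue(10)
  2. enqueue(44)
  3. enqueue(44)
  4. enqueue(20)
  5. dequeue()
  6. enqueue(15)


enqueue(10) -> [10]
enqueue(44) -> [10, 44]
enqueue(44) -> [10, 44, 44]
enqueue(20) -> [10, 44, 44, 20]
dequeue()->10, [44, 44, 20]
enqueue(15) -> [44, 44, 20, 15]

Final queue: [44, 44, 20, 15]


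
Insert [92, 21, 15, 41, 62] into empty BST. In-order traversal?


Insert 92: root
Insert 21: L from 92
Insert 15: L from 92 -> L from 21
Insert 41: L from 92 -> R from 21
Insert 62: L from 92 -> R from 21 -> R from 41

In-order: [15, 21, 41, 62, 92]


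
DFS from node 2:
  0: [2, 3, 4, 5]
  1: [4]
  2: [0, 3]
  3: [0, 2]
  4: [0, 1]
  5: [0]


Visit 2, push [3, 0]
Visit 0, push [5, 4, 3]
Visit 3, push []
Visit 4, push [1]
Visit 1, push []
Visit 5, push []

DFS order: [2, 0, 3, 4, 1, 5]


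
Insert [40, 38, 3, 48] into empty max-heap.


Insert 40: [40]
Insert 38: [40, 38]
Insert 3: [40, 38, 3]
Insert 48: [48, 40, 3, 38]

Final heap: [48, 40, 3, 38]


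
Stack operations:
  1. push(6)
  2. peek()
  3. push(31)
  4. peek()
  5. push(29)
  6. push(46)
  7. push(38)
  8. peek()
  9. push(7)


push(6) -> [6]
peek()->6
push(31) -> [6, 31]
peek()->31
push(29) -> [6, 31, 29]
push(46) -> [6, 31, 29, 46]
push(38) -> [6, 31, 29, 46, 38]
peek()->38
push(7) -> [6, 31, 29, 46, 38, 7]

Final stack: [6, 31, 29, 46, 38, 7]


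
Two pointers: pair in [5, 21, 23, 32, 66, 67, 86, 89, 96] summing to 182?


lo=0(5)+hi=8(96)=101
lo=1(21)+hi=8(96)=117
lo=2(23)+hi=8(96)=119
lo=3(32)+hi=8(96)=128
lo=4(66)+hi=8(96)=162
lo=5(67)+hi=8(96)=163
lo=6(86)+hi=8(96)=182

Yes: 86+96=182


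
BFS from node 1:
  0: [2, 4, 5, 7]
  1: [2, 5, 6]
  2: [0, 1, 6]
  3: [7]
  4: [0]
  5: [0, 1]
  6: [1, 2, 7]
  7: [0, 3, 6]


Visit 1, enqueue [2, 5, 6]
Visit 2, enqueue [0]
Visit 5, enqueue []
Visit 6, enqueue [7]
Visit 0, enqueue [4]
Visit 7, enqueue [3]
Visit 4, enqueue []
Visit 3, enqueue []

BFS order: [1, 2, 5, 6, 0, 7, 4, 3]


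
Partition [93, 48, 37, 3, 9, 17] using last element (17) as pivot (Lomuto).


Pivot: 17
  3 <= 17: swap -> [3, 48, 37, 93, 9, 17]
  9 <= 17: swap -> [3, 9, 37, 93, 48, 17]
Place pivot at 2: [3, 9, 17, 93, 48, 37]

Partitioned: [3, 9, 17, 93, 48, 37]


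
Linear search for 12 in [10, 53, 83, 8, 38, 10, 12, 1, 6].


i=0: 10!=12
i=1: 53!=12
i=2: 83!=12
i=3: 8!=12
i=4: 38!=12
i=5: 10!=12
i=6: 12==12 found!

Found at 6, 7 comps


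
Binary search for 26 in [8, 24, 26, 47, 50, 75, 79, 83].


Step 1: lo=0, hi=7, mid=3, val=47
Step 2: lo=0, hi=2, mid=1, val=24
Step 3: lo=2, hi=2, mid=2, val=26

Found at index 2


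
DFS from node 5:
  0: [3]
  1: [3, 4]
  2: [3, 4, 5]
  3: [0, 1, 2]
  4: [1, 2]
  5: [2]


Visit 5, push [2]
Visit 2, push [4, 3]
Visit 3, push [1, 0]
Visit 0, push []
Visit 1, push [4]
Visit 4, push []

DFS order: [5, 2, 3, 0, 1, 4]


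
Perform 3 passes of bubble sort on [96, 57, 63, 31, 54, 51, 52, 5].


Initial: [96, 57, 63, 31, 54, 51, 52, 5]
Pass 1: [57, 63, 31, 54, 51, 52, 5, 96] (7 swaps)
Pass 2: [57, 31, 54, 51, 52, 5, 63, 96] (5 swaps)
Pass 3: [31, 54, 51, 52, 5, 57, 63, 96] (5 swaps)

After 3 passes: [31, 54, 51, 52, 5, 57, 63, 96]


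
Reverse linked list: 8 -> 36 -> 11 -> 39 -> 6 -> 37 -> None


Step 1: curr=8, set curr.next=prev(None) | reversed so far: 8
Step 2: curr=36, set curr.next=prev(8) | reversed so far: 36 -> 8
Step 3: curr=11, set curr.next=prev(36) | reversed so far: 11 -> 36 -> 8
Step 4: curr=39, set curr.next=prev(11) | reversed so far: 39 -> 11 -> 36 -> 8
Step 5: curr=6, set curr.next=prev(39) | reversed so far: 6 -> 39 -> 11 -> 36 -> 8
Step 6: curr=37, set curr.next=prev(6) | reversed so far: 37 -> 6 -> 39 -> 11 -> 36 -> 8

37 -> 6 -> 39 -> 11 -> 36 -> 8 -> None


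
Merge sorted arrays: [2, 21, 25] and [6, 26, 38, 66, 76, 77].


Take 2 from A
Take 6 from B
Take 21 from A
Take 25 from A

Merged: [2, 6, 21, 25, 26, 38, 66, 76, 77]


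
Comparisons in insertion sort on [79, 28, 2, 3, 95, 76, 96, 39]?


Algorithm: insertion sort
Input: [79, 28, 2, 3, 95, 76, 96, 39]
Sorted: [2, 3, 28, 39, 76, 79, 95, 96]

16


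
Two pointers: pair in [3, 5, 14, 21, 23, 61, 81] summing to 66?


lo=0(3)+hi=6(81)=84
lo=0(3)+hi=5(61)=64
lo=1(5)+hi=5(61)=66

Yes: 5+61=66


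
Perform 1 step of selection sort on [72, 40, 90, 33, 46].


Initial: [72, 40, 90, 33, 46]
Step 1: min=33 at 3
  Swap: [33, 40, 90, 72, 46]

After 1 step: [33, 40, 90, 72, 46]


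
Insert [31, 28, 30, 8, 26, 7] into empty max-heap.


Insert 31: [31]
Insert 28: [31, 28]
Insert 30: [31, 28, 30]
Insert 8: [31, 28, 30, 8]
Insert 26: [31, 28, 30, 8, 26]
Insert 7: [31, 28, 30, 8, 26, 7]

Final heap: [31, 28, 30, 8, 26, 7]


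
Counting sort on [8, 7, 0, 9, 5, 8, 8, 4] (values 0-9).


Input: [8, 7, 0, 9, 5, 8, 8, 4]
Counts: [1, 0, 0, 0, 1, 1, 0, 1, 3, 1]

Sorted: [0, 4, 5, 7, 8, 8, 8, 9]


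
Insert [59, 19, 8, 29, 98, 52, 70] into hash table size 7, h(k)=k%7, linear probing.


Insert 59: h=3 -> slot 3
Insert 19: h=5 -> slot 5
Insert 8: h=1 -> slot 1
Insert 29: h=1, 1 probes -> slot 2
Insert 98: h=0 -> slot 0
Insert 52: h=3, 1 probes -> slot 4
Insert 70: h=0, 6 probes -> slot 6

Table: [98, 8, 29, 59, 52, 19, 70]


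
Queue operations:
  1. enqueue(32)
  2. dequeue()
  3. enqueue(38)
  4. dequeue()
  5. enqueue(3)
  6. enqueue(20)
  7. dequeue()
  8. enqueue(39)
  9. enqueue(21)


enqueue(32) -> [32]
dequeue()->32, []
enqueue(38) -> [38]
dequeue()->38, []
enqueue(3) -> [3]
enqueue(20) -> [3, 20]
dequeue()->3, [20]
enqueue(39) -> [20, 39]
enqueue(21) -> [20, 39, 21]

Final queue: [20, 39, 21]
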